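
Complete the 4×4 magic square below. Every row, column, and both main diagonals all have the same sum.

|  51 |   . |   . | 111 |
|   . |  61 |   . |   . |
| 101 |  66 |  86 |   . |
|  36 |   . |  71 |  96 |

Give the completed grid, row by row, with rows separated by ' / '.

Main diagonal is already complete: 51 + 61 + 86 + 96 = 294, so that is the magic constant.
From row 3, 294 − (101 + 66 + 86) gives (3,4) = 41.
Row 4 needs 294; the known cells sum to 203, so (4,2) = 91.
Using column 1: 51 + 101 + 36 + ? → (2,1) = 294 − 188 = 106.
Column 2: 61 + 66 + 91 + ? = 294, so (1,2) = 76.
Column 4: 111 + 41 + 96 + ? = 294, so (2,4) = 46.
Using anti-diagonal: 111 + 66 + 36 + ? → (2,3) = 294 − 213 = 81.
Row 1 needs 294; the known cells sum to 238, so (1,3) = 56.

51 76 56 111 / 106 61 81 46 / 101 66 86 41 / 36 91 71 96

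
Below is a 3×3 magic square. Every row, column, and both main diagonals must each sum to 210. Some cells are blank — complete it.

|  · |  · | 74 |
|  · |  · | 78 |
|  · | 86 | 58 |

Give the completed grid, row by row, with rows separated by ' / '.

Using row 3: 86 + 58 + ? → (3,1) = 210 − 144 = 66.
Anti-diagonal: 74 + 66 + ? = 210, so (2,2) = 70.
The remaining cell in row 2 is (2,1) = 210 − 148 = 62.
The remaining cell in column 1 is (1,1) = 210 − 128 = 82.
Using column 2: 70 + 86 + ? → (1,2) = 210 − 156 = 54.

82 54 74 / 62 70 78 / 66 86 58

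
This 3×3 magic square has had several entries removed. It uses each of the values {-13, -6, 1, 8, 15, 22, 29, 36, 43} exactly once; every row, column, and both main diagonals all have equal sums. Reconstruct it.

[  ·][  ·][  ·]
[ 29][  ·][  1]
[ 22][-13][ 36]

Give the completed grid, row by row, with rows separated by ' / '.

The 9 entries sum to 135, so each line sums to 135/3 = 45.
Row 2: 29 + 1 + ? = 45, so (2,2) = 15.
Using column 1: 29 + 22 + ? → (1,1) = 45 − 51 = -6.
Using column 2: 15 + (-13) + ? → (1,2) = 45 − 2 = 43.
Column 3: 1 + 36 + ? = 45, so (1,3) = 8.

-6 43 8 / 29 15 1 / 22 -13 36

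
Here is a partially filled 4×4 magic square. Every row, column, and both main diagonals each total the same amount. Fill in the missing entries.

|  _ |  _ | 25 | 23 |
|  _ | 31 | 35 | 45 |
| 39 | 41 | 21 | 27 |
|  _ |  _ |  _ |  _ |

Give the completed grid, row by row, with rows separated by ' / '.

Row 3 is already complete: 39 + 41 + 21 + 27 = 128, so that is the magic constant.
The remaining cell in row 2 is (2,1) = 128 − 111 = 17.
Column 3: 25 + 35 + 21 + ? = 128, so (4,3) = 47.
Using column 4: 23 + 45 + 27 + ? → (4,4) = 128 − 95 = 33.
Main diagonal: 31 + 21 + 33 + ? = 128, so (1,1) = 43.
Using anti-diagonal: 23 + 35 + 41 + ? → (4,1) = 128 − 99 = 29.
From row 1, 128 − (43 + 25 + 23) gives (1,2) = 37.
The remaining cell in row 4 is (4,2) = 128 − 109 = 19.

43 37 25 23 / 17 31 35 45 / 39 41 21 27 / 29 19 47 33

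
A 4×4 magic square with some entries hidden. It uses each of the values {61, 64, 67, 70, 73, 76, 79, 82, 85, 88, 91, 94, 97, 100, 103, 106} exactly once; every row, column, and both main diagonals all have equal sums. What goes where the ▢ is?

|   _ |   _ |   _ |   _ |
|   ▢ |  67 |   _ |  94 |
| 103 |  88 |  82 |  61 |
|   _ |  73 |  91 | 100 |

The 16 entries sum to 1336, so each line sums to 1336/4 = 334.
Using row 4: 73 + 91 + 100 + ? → (4,1) = 334 − 264 = 70.
From column 2, 334 − (67 + 88 + 73) gives (1,2) = 106.
From column 4, 334 − (94 + 61 + 100) gives (1,4) = 79.
From main diagonal, 334 − (67 + 82 + 100) gives (1,1) = 85.
From anti-diagonal, 334 − (79 + 88 + 70) gives (2,3) = 97.
Row 1 must total 334; the given cells sum to 270, so (1,3) = 64.
Using row 2: 67 + 97 + 94 + ? → (2,1) = 334 − 258 = 76.

76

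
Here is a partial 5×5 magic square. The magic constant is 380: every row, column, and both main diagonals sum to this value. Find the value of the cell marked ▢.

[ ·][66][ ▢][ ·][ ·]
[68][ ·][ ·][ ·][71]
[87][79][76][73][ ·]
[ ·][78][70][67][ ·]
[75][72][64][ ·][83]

88

The remaining cell in row 3 is (3,5) = 380 − 315 = 65.
Row 5 needs 380; the known cells sum to 294, so (5,4) = 86.
From column 2, 380 − (66 + 79 + 78 + 72) gives (2,2) = 85.
Using main diagonal: 85 + 76 + 67 + 83 + ? → (1,1) = 380 − 311 = 69.
Column 1: 69 + 68 + 87 + 75 + ? = 380, so (4,1) = 81.
From row 4, 380 − (81 + 78 + 70 + 67) gives (4,5) = 84.
Using column 5: 71 + 65 + 84 + 83 + ? → (1,5) = 380 − 303 = 77.
The remaining cell in anti-diagonal is (2,4) = 380 − 306 = 74.
Using row 2: 68 + 85 + 74 + 71 + ? → (2,3) = 380 − 298 = 82.
Column 3 needs 380; the known cells sum to 292, so (1,3) = 88.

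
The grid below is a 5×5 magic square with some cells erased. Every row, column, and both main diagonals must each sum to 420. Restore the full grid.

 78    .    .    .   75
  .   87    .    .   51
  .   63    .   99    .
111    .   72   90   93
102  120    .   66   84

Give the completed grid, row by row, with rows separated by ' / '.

Row 4 needs 420; the known cells sum to 366, so (4,2) = 54.
Using row 5: 102 + 120 + 66 + 84 + ? → (5,3) = 420 − 372 = 48.
Using column 2: 87 + 63 + 54 + 120 + ? → (1,2) = 420 − 324 = 96.
Column 5 must total 420; the given cells sum to 303, so (3,5) = 117.
Main diagonal needs 420; the known cells sum to 339, so (3,3) = 81.
From anti-diagonal, 420 − (75 + 81 + 54 + 102) gives (2,4) = 108.
The remaining cell in row 3 is (3,1) = 420 − 360 = 60.
Using column 1: 78 + 60 + 111 + 102 + ? → (2,1) = 420 − 351 = 69.
The remaining cell in column 4 is (1,4) = 420 − 363 = 57.
Row 1 must total 420; the given cells sum to 306, so (1,3) = 114.
From row 2, 420 − (69 + 87 + 108 + 51) gives (2,3) = 105.

78 96 114 57 75 / 69 87 105 108 51 / 60 63 81 99 117 / 111 54 72 90 93 / 102 120 48 66 84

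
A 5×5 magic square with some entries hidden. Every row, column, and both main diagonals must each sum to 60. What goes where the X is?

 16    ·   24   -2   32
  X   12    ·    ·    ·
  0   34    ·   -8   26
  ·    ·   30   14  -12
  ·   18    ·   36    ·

28

Row 1: 16 + 24 + (-2) + 32 + ? = 60, so (1,2) = -10.
Row 3: 0 + 34 + (-8) + 26 + ? = 60, so (3,3) = 8.
The remaining cell in column 2 is (4,2) = 60 − 54 = 6.
Column 4: -2 + (-8) + 14 + 36 + ? = 60, so (2,4) = 20.
Main diagonal needs 60; the known cells sum to 50, so (5,5) = 10.
The remaining cell in anti-diagonal is (5,1) = 60 − 66 = -6.
Row 4 needs 60; the known cells sum to 38, so (4,1) = 22.
Row 5 must total 60; the given cells sum to 58, so (5,3) = 2.
Column 1 must total 60; the given cells sum to 32, so (2,1) = 28.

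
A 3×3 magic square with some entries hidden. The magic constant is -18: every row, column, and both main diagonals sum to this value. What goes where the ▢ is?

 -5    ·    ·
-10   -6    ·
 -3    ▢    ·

Row 2 needs -18; the known cells sum to -16, so (2,3) = -2.
Main diagonal: -5 + (-6) + ? = -18, so (3,3) = -7.
Anti-diagonal must total -18; the given cells sum to -9, so (1,3) = -9.
The remaining cell in row 1 is (1,2) = -18 − (-14) = -4.
Using row 3: -3 + (-7) + ? → (3,2) = -18 − (-10) = -8.

-8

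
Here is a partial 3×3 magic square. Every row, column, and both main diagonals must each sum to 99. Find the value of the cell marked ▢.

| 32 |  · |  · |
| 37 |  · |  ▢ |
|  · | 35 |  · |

The remaining cell in column 1 is (3,1) = 99 − 69 = 30.
The remaining cell in row 3 is (3,3) = 99 − 65 = 34.
Main diagonal: 32 + 34 + ? = 99, so (2,2) = 33.
The remaining cell in anti-diagonal is (1,3) = 99 − 63 = 36.
Row 1: 32 + 36 + ? = 99, so (1,2) = 31.
Row 2: 37 + 33 + ? = 99, so (2,3) = 29.

29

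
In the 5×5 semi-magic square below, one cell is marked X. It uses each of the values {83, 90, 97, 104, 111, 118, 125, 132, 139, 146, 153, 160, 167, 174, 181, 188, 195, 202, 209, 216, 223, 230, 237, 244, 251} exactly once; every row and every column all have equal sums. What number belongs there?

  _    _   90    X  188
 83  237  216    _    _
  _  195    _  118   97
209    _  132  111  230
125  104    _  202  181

The 25 entries sum to 4175, so each line sums to 4175/5 = 835.
From row 4, 835 − (209 + 132 + 111 + 230) gives (4,2) = 153.
Row 5 must total 835; the given cells sum to 612, so (5,3) = 223.
From column 2, 835 − (237 + 195 + 153 + 104) gives (1,2) = 146.
The remaining cell in column 3 is (3,3) = 835 − 661 = 174.
The remaining cell in column 5 is (2,5) = 835 − 696 = 139.
Row 2 must total 835; the given cells sum to 675, so (2,4) = 160.
Using row 3: 195 + 174 + 118 + 97 + ? → (3,1) = 835 − 584 = 251.
From column 1, 835 − (83 + 251 + 209 + 125) gives (1,1) = 167.
Column 4: 160 + 118 + 111 + 202 + ? = 835, so (1,4) = 244.

244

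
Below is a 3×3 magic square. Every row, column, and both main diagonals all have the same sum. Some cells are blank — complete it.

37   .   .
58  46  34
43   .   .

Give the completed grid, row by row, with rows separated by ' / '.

37 52 49 / 58 46 34 / 43 40 55

Column 1 is already complete: 37 + 58 + 43 = 138, so that is the magic constant.
The remaining cell in main diagonal is (3,3) = 138 − 83 = 55.
The remaining cell in anti-diagonal is (1,3) = 138 − 89 = 49.
Row 1 must total 138; the given cells sum to 86, so (1,2) = 52.
Row 3 needs 138; the known cells sum to 98, so (3,2) = 40.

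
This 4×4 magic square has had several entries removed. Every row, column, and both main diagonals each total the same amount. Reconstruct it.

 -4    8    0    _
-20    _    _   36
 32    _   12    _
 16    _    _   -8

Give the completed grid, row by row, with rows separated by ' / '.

-4 8 0 20 / -20 24 -16 36 / 32 4 12 -24 / 16 -12 28 -8

Column 1 is already complete: -4 + -20 + 32 + 16 = 24, so that is the magic constant.
Using row 1: -4 + 8 + 0 + ? → (1,4) = 24 − 4 = 20.
The remaining cell in column 4 is (3,4) = 24 − 48 = -24.
Main diagonal needs 24; the known cells sum to 0, so (2,2) = 24.
Row 2: -20 + 24 + 36 + ? = 24, so (2,3) = -16.
Row 3 needs 24; the known cells sum to 20, so (3,2) = 4.
Column 2 needs 24; the known cells sum to 36, so (4,2) = -12.
Using column 3: 0 + (-16) + 12 + ? → (4,3) = 24 − (-4) = 28.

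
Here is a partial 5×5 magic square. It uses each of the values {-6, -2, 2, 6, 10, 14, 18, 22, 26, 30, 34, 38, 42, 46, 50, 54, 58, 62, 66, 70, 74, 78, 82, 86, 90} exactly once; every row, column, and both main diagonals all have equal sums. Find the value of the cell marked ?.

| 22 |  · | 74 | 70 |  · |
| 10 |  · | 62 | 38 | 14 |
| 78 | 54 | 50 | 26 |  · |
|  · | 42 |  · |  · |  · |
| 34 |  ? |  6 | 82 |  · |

30

The 25 entries sum to 1050, so each line sums to 1050/5 = 210.
Row 2 needs 210; the known cells sum to 124, so (2,2) = 86.
Row 3 must total 210; the given cells sum to 208, so (3,5) = 2.
The remaining cell in column 1 is (4,1) = 210 − 144 = 66.
From column 3, 210 − (74 + 62 + 50 + 6) gives (4,3) = 18.
Column 4: 70 + 38 + 26 + 82 + ? = 210, so (4,4) = -6.
Main diagonal needs 210; the known cells sum to 152, so (5,5) = 58.
Using anti-diagonal: 38 + 50 + 42 + 34 + ? → (1,5) = 210 − 164 = 46.
From row 1, 210 − (22 + 74 + 70 + 46) gives (1,2) = -2.
Row 4: 66 + 42 + 18 + (-6) + ? = 210, so (4,5) = 90.
Row 5 must total 210; the given cells sum to 180, so (5,2) = 30.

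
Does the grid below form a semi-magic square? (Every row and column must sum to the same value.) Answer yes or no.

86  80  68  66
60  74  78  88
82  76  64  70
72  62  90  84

Row 1: 86 + 80 + 68 + 66 = 300.
Row 2: 60 + 74 + 78 + 88 = 300.
Row 3: 82 + 76 + 64 + 70 = 292.
Row 4: 72 + 62 + 90 + 84 = 308.
Column 1: 86 + 60 + 82 + 72 = 300.
Column 2: 80 + 74 + 76 + 62 = 292.
Column 3: 68 + 78 + 64 + 90 = 300.
Column 4: 66 + 88 + 70 + 84 = 308.

No — column 3 sums to 300 but column 4 sums to 308.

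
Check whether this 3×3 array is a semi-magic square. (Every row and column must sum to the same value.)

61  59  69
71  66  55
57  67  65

No — row 1 sums to 189 but row 2 sums to 192.

Row 1: 61 + 59 + 69 = 189.
Row 2: 71 + 66 + 55 = 192.
Row 3: 57 + 67 + 65 = 189.
Column 1: 61 + 71 + 57 = 189.
Column 2: 59 + 66 + 67 = 192.
Column 3: 69 + 55 + 65 = 189.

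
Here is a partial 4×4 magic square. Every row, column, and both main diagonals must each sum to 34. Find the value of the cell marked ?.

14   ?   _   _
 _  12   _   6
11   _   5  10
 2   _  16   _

Row 3: 11 + 5 + 10 + ? = 34, so (3,2) = 8.
Using column 1: 14 + 11 + 2 + ? → (2,1) = 34 − 27 = 7.
Main diagonal must total 34; the given cells sum to 31, so (4,4) = 3.
Row 2: 7 + 12 + 6 + ? = 34, so (2,3) = 9.
Row 4 must total 34; the given cells sum to 21, so (4,2) = 13.
Column 2: 12 + 8 + 13 + ? = 34, so (1,2) = 1.

1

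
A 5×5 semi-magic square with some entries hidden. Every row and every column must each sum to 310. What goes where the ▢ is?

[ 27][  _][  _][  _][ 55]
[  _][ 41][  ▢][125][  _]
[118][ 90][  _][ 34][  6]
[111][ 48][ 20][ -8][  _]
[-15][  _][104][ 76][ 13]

-22

Row 3 must total 310; the given cells sum to 248, so (3,3) = 62.
Row 4: 111 + 48 + 20 + (-8) + ? = 310, so (4,5) = 139.
Using row 5: -15 + 104 + 76 + 13 + ? → (5,2) = 310 − 178 = 132.
Using column 1: 27 + 118 + 111 + (-15) + ? → (2,1) = 310 − 241 = 69.
The remaining cell in column 2 is (1,2) = 310 − 311 = -1.
Column 4 needs 310; the known cells sum to 227, so (1,4) = 83.
Column 5: 55 + 6 + 139 + 13 + ? = 310, so (2,5) = 97.
Row 1 needs 310; the known cells sum to 164, so (1,3) = 146.
Row 2 must total 310; the given cells sum to 332, so (2,3) = -22.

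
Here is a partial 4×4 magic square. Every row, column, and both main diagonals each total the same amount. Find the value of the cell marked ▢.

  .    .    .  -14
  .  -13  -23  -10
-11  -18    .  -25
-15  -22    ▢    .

Anti-diagonal is complete and sums to -70; that is the magic constant.
From row 2, -70 − (-13 + (-23) + (-10)) gives (2,1) = -24.
Using row 3: -11 + (-18) + (-25) + ? → (3,3) = -70 − (-54) = -16.
From column 1, -70 − (-24 + (-11) + (-15)) gives (1,1) = -20.
The remaining cell in column 2 is (1,2) = -70 − (-53) = -17.
Column 4 must total -70; the given cells sum to -49, so (4,4) = -21.
Row 1: -20 + (-17) + (-14) + ? = -70, so (1,3) = -19.
From row 4, -70 − (-15 + (-22) + (-21)) gives (4,3) = -12.

-12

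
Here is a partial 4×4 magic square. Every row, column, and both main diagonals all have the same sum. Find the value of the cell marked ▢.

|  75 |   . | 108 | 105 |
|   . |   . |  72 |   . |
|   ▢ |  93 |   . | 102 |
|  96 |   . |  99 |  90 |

84

Anti-diagonal is complete and sums to 366; that is the magic constant.
From row 1, 366 − (75 + 108 + 105) gives (1,2) = 78.
From row 4, 366 − (96 + 99 + 90) gives (4,2) = 81.
The remaining cell in column 2 is (2,2) = 366 − 252 = 114.
Column 3 needs 366; the known cells sum to 279, so (3,3) = 87.
Column 4 must total 366; the given cells sum to 297, so (2,4) = 69.
From row 2, 366 − (114 + 72 + 69) gives (2,1) = 111.
Row 3 must total 366; the given cells sum to 282, so (3,1) = 84.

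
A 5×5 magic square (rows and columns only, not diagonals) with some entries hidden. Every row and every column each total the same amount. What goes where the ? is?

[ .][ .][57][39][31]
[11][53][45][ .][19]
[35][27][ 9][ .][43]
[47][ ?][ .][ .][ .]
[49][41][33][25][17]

29

Row 5 is complete and sums to 165; that is the magic constant.
Row 2 needs 165; the known cells sum to 128, so (2,4) = 37.
From row 3, 165 − (35 + 27 + 9 + 43) gives (3,4) = 51.
Column 1: 11 + 35 + 47 + 49 + ? = 165, so (1,1) = 23.
Column 3: 57 + 45 + 9 + 33 + ? = 165, so (4,3) = 21.
Column 4 needs 165; the known cells sum to 152, so (4,4) = 13.
From column 5, 165 − (31 + 19 + 43 + 17) gives (4,5) = 55.
From row 1, 165 − (23 + 57 + 39 + 31) gives (1,2) = 15.
The remaining cell in row 4 is (4,2) = 165 − 136 = 29.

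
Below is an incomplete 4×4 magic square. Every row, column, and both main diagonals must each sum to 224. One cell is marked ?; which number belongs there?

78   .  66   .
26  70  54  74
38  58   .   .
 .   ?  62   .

46

The remaining cell in column 1 is (4,1) = 224 − 142 = 82.
Column 3 needs 224; the known cells sum to 182, so (3,3) = 42.
Main diagonal must total 224; the given cells sum to 190, so (4,4) = 34.
Using anti-diagonal: 54 + 58 + 82 + ? → (1,4) = 224 − 194 = 30.
Row 1 must total 224; the given cells sum to 174, so (1,2) = 50.
From row 3, 224 − (38 + 58 + 42) gives (3,4) = 86.
Row 4 must total 224; the given cells sum to 178, so (4,2) = 46.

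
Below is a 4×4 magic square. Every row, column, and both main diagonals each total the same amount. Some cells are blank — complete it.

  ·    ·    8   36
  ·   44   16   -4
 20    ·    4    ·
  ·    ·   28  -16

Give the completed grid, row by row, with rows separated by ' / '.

24 -12 8 36 / 0 44 16 -4 / 20 -8 4 40 / 12 32 28 -16

Column 3 is already complete: 8 + 16 + 4 + 28 = 56, so that is the magic constant.
Row 2: 44 + 16 + (-4) + ? = 56, so (2,1) = 0.
The remaining cell in column 4 is (3,4) = 56 − 16 = 40.
From main diagonal, 56 − (44 + 4 + (-16)) gives (1,1) = 24.
The remaining cell in row 1 is (1,2) = 56 − 68 = -12.
The remaining cell in row 3 is (3,2) = 56 − 64 = -8.
Using column 1: 24 + 0 + 20 + ? → (4,1) = 56 − 44 = 12.
Column 2: -12 + 44 + (-8) + ? = 56, so (4,2) = 32.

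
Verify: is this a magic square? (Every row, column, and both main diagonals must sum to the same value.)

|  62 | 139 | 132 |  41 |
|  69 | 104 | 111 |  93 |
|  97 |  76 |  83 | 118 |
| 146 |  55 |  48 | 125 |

No — row 1 sums to 374 but row 2 sums to 377.

Row 1: 62 + 139 + 132 + 41 = 374.
Row 2: 69 + 104 + 111 + 93 = 377.
Row 3: 97 + 76 + 83 + 118 = 374.
Row 4: 146 + 55 + 48 + 125 = 374.
Column 1: 62 + 69 + 97 + 146 = 374.
Column 2: 139 + 104 + 76 + 55 = 374.
Column 3: 132 + 111 + 83 + 48 = 374.
Column 4: 41 + 93 + 118 + 125 = 377.
Main diagonal: 62 + 104 + 83 + 125 = 374.
Anti-diagonal: 41 + 111 + 76 + 146 = 374.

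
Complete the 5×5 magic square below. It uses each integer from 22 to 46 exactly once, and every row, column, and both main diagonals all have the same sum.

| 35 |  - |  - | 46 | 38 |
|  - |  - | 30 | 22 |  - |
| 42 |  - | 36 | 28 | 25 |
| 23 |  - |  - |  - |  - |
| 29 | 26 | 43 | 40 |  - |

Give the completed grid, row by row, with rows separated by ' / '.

35 27 24 46 38 / 41 33 30 22 44 / 42 39 36 28 25 / 23 45 37 34 31 / 29 26 43 40 32

The entries are 22 through 46, which sum to 850, so each line sums to 850/5 = 170.
Row 3 needs 170; the known cells sum to 131, so (3,2) = 39.
Using row 5: 29 + 26 + 43 + 40 + ? → (5,5) = 170 − 138 = 32.
Column 1: 35 + 42 + 23 + 29 + ? = 170, so (2,1) = 41.
From column 4, 170 − (46 + 22 + 28 + 40) gives (4,4) = 34.
From main diagonal, 170 − (35 + 36 + 34 + 32) gives (2,2) = 33.
Anti-diagonal: 38 + 22 + 36 + 29 + ? = 170, so (4,2) = 45.
Row 2 needs 170; the known cells sum to 126, so (2,5) = 44.
Column 2: 33 + 39 + 45 + 26 + ? = 170, so (1,2) = 27.
From column 5, 170 − (38 + 44 + 25 + 32) gives (4,5) = 31.
Row 1 must total 170; the given cells sum to 146, so (1,3) = 24.
The remaining cell in row 4 is (4,3) = 170 − 133 = 37.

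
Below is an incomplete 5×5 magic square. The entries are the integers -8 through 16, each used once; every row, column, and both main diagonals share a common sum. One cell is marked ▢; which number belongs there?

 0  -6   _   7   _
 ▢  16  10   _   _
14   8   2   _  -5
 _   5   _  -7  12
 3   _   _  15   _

-8

The entries are -8 through 16, which sum to 100, so each line sums to 100/5 = 20.
Row 3 needs 20; the known cells sum to 19, so (3,4) = 1.
Using column 2: -6 + 16 + 8 + 5 + ? → (5,2) = 20 − 23 = -3.
Column 4 must total 20; the given cells sum to 16, so (2,4) = 4.
Using main diagonal: 0 + 16 + 2 + (-7) + ? → (5,5) = 20 − 11 = 9.
Anti-diagonal needs 20; the known cells sum to 14, so (1,5) = 6.
Row 1 must total 20; the given cells sum to 7, so (1,3) = 13.
Row 5 needs 20; the known cells sum to 24, so (5,3) = -4.
Column 3 must total 20; the given cells sum to 21, so (4,3) = -1.
Using column 5: 6 + (-5) + 12 + 9 + ? → (2,5) = 20 − 22 = -2.
Row 2 needs 20; the known cells sum to 28, so (2,1) = -8.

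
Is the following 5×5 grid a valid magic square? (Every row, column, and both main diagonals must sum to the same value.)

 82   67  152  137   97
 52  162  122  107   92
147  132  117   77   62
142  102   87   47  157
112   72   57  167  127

Yes

Row 1: 82 + 67 + 152 + 137 + 97 = 535.
Row 2: 52 + 162 + 122 + 107 + 92 = 535.
Row 3: 147 + 132 + 117 + 77 + 62 = 535.
Row 4: 142 + 102 + 87 + 47 + 157 = 535.
Row 5: 112 + 72 + 57 + 167 + 127 = 535.
Column 1: 82 + 52 + 147 + 142 + 112 = 535.
Column 2: 67 + 162 + 132 + 102 + 72 = 535.
Column 3: 152 + 122 + 117 + 87 + 57 = 535.
Column 4: 137 + 107 + 77 + 47 + 167 = 535.
Column 5: 97 + 92 + 62 + 157 + 127 = 535.
Main diagonal: 82 + 162 + 117 + 47 + 127 = 535.
Anti-diagonal: 97 + 107 + 117 + 102 + 112 = 535.
All lines sum to 535.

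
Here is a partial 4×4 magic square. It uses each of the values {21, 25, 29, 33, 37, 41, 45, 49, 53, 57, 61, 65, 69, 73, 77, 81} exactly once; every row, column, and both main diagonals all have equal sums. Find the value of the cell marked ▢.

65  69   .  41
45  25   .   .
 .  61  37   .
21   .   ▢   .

57

The 16 entries sum to 816, so each line sums to 816/4 = 204.
From row 1, 204 − (65 + 69 + 41) gives (1,3) = 29.
Using column 1: 65 + 45 + 21 + ? → (3,1) = 204 − 131 = 73.
Column 2 must total 204; the given cells sum to 155, so (4,2) = 49.
From main diagonal, 204 − (65 + 25 + 37) gives (4,4) = 77.
Anti-diagonal needs 204; the known cells sum to 123, so (2,3) = 81.
Row 2 needs 204; the known cells sum to 151, so (2,4) = 53.
Row 3: 73 + 61 + 37 + ? = 204, so (3,4) = 33.
Row 4: 21 + 49 + 77 + ? = 204, so (4,3) = 57.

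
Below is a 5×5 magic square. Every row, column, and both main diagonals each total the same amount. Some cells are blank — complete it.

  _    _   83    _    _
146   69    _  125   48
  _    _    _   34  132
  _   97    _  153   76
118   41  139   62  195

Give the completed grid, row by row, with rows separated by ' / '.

27 160 83 181 104 / 146 69 167 125 48 / 90 188 111 34 132 / 174 97 55 153 76 / 118 41 139 62 195

Row 5 is already complete: 118 + 41 + 139 + 62 + 195 = 555, so that is the magic constant.
Row 2: 146 + 69 + 125 + 48 + ? = 555, so (2,3) = 167.
The remaining cell in column 4 is (1,4) = 555 − 374 = 181.
The remaining cell in column 5 is (1,5) = 555 − 451 = 104.
From anti-diagonal, 555 − (104 + 125 + 97 + 118) gives (3,3) = 111.
Column 3 needs 555; the known cells sum to 500, so (4,3) = 55.
From main diagonal, 555 − (69 + 111 + 153 + 195) gives (1,1) = 27.
Row 1: 27 + 83 + 181 + 104 + ? = 555, so (1,2) = 160.
The remaining cell in row 4 is (4,1) = 555 − 381 = 174.
From column 1, 555 − (27 + 146 + 174 + 118) gives (3,1) = 90.
The remaining cell in column 2 is (3,2) = 555 − 367 = 188.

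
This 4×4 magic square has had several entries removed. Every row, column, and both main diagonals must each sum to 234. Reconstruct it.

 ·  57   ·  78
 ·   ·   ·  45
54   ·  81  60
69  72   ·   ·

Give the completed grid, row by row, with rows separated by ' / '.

From row 3, 234 − (54 + 81 + 60) gives (3,2) = 39.
From column 2, 234 − (57 + 39 + 72) gives (2,2) = 66.
From column 4, 234 − (78 + 45 + 60) gives (4,4) = 51.
Main diagonal must total 234; the given cells sum to 198, so (1,1) = 36.
Anti-diagonal: 78 + 39 + 69 + ? = 234, so (2,3) = 48.
Using row 1: 36 + 57 + 78 + ? → (1,3) = 234 − 171 = 63.
The remaining cell in row 2 is (2,1) = 234 − 159 = 75.
Row 4: 69 + 72 + 51 + ? = 234, so (4,3) = 42.

36 57 63 78 / 75 66 48 45 / 54 39 81 60 / 69 72 42 51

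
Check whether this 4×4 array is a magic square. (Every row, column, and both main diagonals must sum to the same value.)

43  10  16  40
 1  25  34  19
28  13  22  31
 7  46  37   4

No — row 1 sums to 109 but column 4 sums to 94.

Row 1: 43 + 10 + 16 + 40 = 109.
Row 2: 1 + 25 + 34 + 19 = 79.
Row 3: 28 + 13 + 22 + 31 = 94.
Row 4: 7 + 46 + 37 + 4 = 94.
Column 1: 43 + 1 + 28 + 7 = 79.
Column 2: 10 + 25 + 13 + 46 = 94.
Column 3: 16 + 34 + 22 + 37 = 109.
Column 4: 40 + 19 + 31 + 4 = 94.
Main diagonal: 43 + 25 + 22 + 4 = 94.
Anti-diagonal: 40 + 34 + 13 + 7 = 94.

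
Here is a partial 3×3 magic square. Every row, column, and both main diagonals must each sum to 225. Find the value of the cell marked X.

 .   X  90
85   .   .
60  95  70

Column 1 needs 225; the known cells sum to 145, so (1,1) = 80.
Column 3 needs 225; the known cells sum to 160, so (2,3) = 65.
From main diagonal, 225 − (80 + 70) gives (2,2) = 75.
The remaining cell in row 1 is (1,2) = 225 − 170 = 55.

55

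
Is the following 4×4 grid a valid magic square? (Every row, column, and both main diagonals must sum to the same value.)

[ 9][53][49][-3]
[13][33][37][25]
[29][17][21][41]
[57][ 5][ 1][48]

No — row 2 sums to 108 but main diagonal sums to 111.

Row 1: 9 + 53 + 49 + (-3) = 108.
Row 2: 13 + 33 + 37 + 25 = 108.
Row 3: 29 + 17 + 21 + 41 = 108.
Row 4: 57 + 5 + 1 + 48 = 111.
Column 1: 9 + 13 + 29 + 57 = 108.
Column 2: 53 + 33 + 17 + 5 = 108.
Column 3: 49 + 37 + 21 + 1 = 108.
Column 4: -3 + 25 + 41 + 48 = 111.
Main diagonal: 9 + 33 + 21 + 48 = 111.
Anti-diagonal: -3 + 37 + 17 + 57 = 108.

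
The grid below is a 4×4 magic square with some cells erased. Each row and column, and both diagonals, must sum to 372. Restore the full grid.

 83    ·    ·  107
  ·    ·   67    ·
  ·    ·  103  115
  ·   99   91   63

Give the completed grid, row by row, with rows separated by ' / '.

83 71 111 107 / 95 123 67 87 / 75 79 103 115 / 119 99 91 63

The remaining cell in row 4 is (4,1) = 372 − 253 = 119.
From column 3, 372 − (67 + 103 + 91) gives (1,3) = 111.
Using column 4: 107 + 115 + 63 + ? → (2,4) = 372 − 285 = 87.
Main diagonal needs 372; the known cells sum to 249, so (2,2) = 123.
Anti-diagonal must total 372; the given cells sum to 293, so (3,2) = 79.
The remaining cell in row 1 is (1,2) = 372 − 301 = 71.
Row 2 needs 372; the known cells sum to 277, so (2,1) = 95.
Using row 3: 79 + 103 + 115 + ? → (3,1) = 372 − 297 = 75.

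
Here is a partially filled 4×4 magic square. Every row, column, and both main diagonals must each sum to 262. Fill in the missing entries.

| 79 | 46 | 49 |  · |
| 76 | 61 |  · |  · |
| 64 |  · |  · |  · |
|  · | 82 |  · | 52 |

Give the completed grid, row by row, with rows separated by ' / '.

79 46 49 88 / 76 61 58 67 / 64 73 70 55 / 43 82 85 52

Using row 1: 79 + 46 + 49 + ? → (1,4) = 262 − 174 = 88.
The remaining cell in column 1 is (4,1) = 262 − 219 = 43.
Using column 2: 46 + 61 + 82 + ? → (3,2) = 262 − 189 = 73.
The remaining cell in main diagonal is (3,3) = 262 − 192 = 70.
The remaining cell in anti-diagonal is (2,3) = 262 − 204 = 58.
Row 2 must total 262; the given cells sum to 195, so (2,4) = 67.
Row 3: 64 + 73 + 70 + ? = 262, so (3,4) = 55.
From row 4, 262 − (43 + 82 + 52) gives (4,3) = 85.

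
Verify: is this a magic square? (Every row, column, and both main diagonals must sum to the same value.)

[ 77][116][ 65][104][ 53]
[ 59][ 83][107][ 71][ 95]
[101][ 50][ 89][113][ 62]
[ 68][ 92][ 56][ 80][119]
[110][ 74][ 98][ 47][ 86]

Row 1: 77 + 116 + 65 + 104 + 53 = 415.
Row 2: 59 + 83 + 107 + 71 + 95 = 415.
Row 3: 101 + 50 + 89 + 113 + 62 = 415.
Row 4: 68 + 92 + 56 + 80 + 119 = 415.
Row 5: 110 + 74 + 98 + 47 + 86 = 415.
Column 1: 77 + 59 + 101 + 68 + 110 = 415.
Column 2: 116 + 83 + 50 + 92 + 74 = 415.
Column 3: 65 + 107 + 89 + 56 + 98 = 415.
Column 4: 104 + 71 + 113 + 80 + 47 = 415.
Column 5: 53 + 95 + 62 + 119 + 86 = 415.
Main diagonal: 77 + 83 + 89 + 80 + 86 = 415.
Anti-diagonal: 53 + 71 + 89 + 92 + 110 = 415.
All lines sum to 415.

Yes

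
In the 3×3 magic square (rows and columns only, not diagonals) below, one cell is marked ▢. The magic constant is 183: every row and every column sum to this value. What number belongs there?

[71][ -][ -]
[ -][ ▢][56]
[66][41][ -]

Row 3 needs 183; the known cells sum to 107, so (3,3) = 76.
Column 1 must total 183; the given cells sum to 137, so (2,1) = 46.
From column 3, 183 − (56 + 76) gives (1,3) = 51.
From row 1, 183 − (71 + 51) gives (1,2) = 61.
Row 2 needs 183; the known cells sum to 102, so (2,2) = 81.

81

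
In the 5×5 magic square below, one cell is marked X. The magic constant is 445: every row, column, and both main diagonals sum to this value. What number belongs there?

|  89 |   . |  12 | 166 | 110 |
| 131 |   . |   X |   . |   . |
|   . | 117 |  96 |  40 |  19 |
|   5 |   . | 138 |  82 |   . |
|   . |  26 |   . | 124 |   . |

54

Using row 1: 89 + 12 + 166 + 110 + ? → (1,2) = 445 − 377 = 68.
From row 3, 445 − (117 + 96 + 40 + 19) gives (3,1) = 173.
Using column 1: 89 + 131 + 173 + 5 + ? → (5,1) = 445 − 398 = 47.
Using column 4: 166 + 40 + 82 + 124 + ? → (2,4) = 445 − 412 = 33.
Anti-diagonal must total 445; the given cells sum to 286, so (4,2) = 159.
The remaining cell in row 4 is (4,5) = 445 − 384 = 61.
Column 2 must total 445; the given cells sum to 370, so (2,2) = 75.
Main diagonal needs 445; the known cells sum to 342, so (5,5) = 103.
Row 5: 47 + 26 + 124 + 103 + ? = 445, so (5,3) = 145.
From column 3, 445 − (12 + 96 + 138 + 145) gives (2,3) = 54.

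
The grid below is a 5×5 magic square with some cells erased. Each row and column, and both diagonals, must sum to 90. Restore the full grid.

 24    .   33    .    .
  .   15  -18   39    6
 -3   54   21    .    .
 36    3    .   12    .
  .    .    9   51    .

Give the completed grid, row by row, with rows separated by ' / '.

The remaining cell in row 2 is (2,1) = 90 − 42 = 48.
The remaining cell in column 1 is (5,1) = 90 − 105 = -15.
Column 3 needs 90; the known cells sum to 45, so (4,3) = 45.
Main diagonal must total 90; the given cells sum to 72, so (5,5) = 18.
Anti-diagonal: 39 + 21 + 3 + (-15) + ? = 90, so (1,5) = 42.
Row 4 must total 90; the given cells sum to 96, so (4,5) = -6.
Row 5 must total 90; the given cells sum to 63, so (5,2) = 27.
Using column 2: 15 + 54 + 3 + 27 + ? → (1,2) = 90 − 99 = -9.
Column 5 must total 90; the given cells sum to 60, so (3,5) = 30.
Row 1 needs 90; the known cells sum to 90, so (1,4) = 0.
Row 3: -3 + 54 + 21 + 30 + ? = 90, so (3,4) = -12.

24 -9 33 0 42 / 48 15 -18 39 6 / -3 54 21 -12 30 / 36 3 45 12 -6 / -15 27 9 51 18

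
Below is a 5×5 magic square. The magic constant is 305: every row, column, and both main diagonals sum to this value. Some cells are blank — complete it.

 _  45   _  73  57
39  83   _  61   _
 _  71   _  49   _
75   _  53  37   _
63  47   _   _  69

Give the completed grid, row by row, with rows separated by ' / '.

Using column 2: 45 + 83 + 71 + 47 + ? → (4,2) = 305 − 246 = 59.
Column 4 needs 305; the known cells sum to 220, so (5,4) = 85.
From anti-diagonal, 305 − (57 + 61 + 59 + 63) gives (3,3) = 65.
Using row 4: 75 + 59 + 53 + 37 + ? → (4,5) = 305 − 224 = 81.
From row 5, 305 − (63 + 47 + 85 + 69) gives (5,3) = 41.
Main diagonal must total 305; the given cells sum to 254, so (1,1) = 51.
Row 1: 51 + 45 + 73 + 57 + ? = 305, so (1,3) = 79.
Column 1 must total 305; the given cells sum to 228, so (3,1) = 77.
Using column 3: 79 + 65 + 53 + 41 + ? → (2,3) = 305 − 238 = 67.
Row 2 needs 305; the known cells sum to 250, so (2,5) = 55.
Row 3: 77 + 71 + 65 + 49 + ? = 305, so (3,5) = 43.

51 45 79 73 57 / 39 83 67 61 55 / 77 71 65 49 43 / 75 59 53 37 81 / 63 47 41 85 69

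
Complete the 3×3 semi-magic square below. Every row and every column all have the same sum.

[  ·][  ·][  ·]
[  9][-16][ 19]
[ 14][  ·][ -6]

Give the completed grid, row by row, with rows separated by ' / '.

-11 24 -1 / 9 -16 19 / 14 4 -6

Row 2 is already complete: 9 + -16 + 19 = 12, so that is the magic constant.
Row 3: 14 + (-6) + ? = 12, so (3,2) = 4.
The remaining cell in column 1 is (1,1) = 12 − 23 = -11.
From column 2, 12 − (-16 + 4) gives (1,2) = 24.
From column 3, 12 − (19 + (-6)) gives (1,3) = -1.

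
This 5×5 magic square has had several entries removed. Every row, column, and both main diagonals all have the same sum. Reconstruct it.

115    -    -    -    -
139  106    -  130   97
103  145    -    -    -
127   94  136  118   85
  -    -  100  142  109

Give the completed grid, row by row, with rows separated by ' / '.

115 82 124 91 148 / 139 106 88 130 97 / 103 145 112 79 121 / 127 94 136 118 85 / 76 133 100 142 109

Row 4 is already complete: 127 + 94 + 136 + 118 + 85 = 560, so that is the magic constant.
Using row 2: 139 + 106 + 130 + 97 + ? → (2,3) = 560 − 472 = 88.
The remaining cell in column 1 is (5,1) = 560 − 484 = 76.
Main diagonal: 115 + 106 + 118 + 109 + ? = 560, so (3,3) = 112.
The remaining cell in anti-diagonal is (1,5) = 560 − 412 = 148.
From row 5, 560 − (76 + 100 + 142 + 109) gives (5,2) = 133.
Using column 2: 106 + 145 + 94 + 133 + ? → (1,2) = 560 − 478 = 82.
The remaining cell in column 3 is (1,3) = 560 − 436 = 124.
Column 5: 148 + 97 + 85 + 109 + ? = 560, so (3,5) = 121.
The remaining cell in row 1 is (1,4) = 560 − 469 = 91.
The remaining cell in row 3 is (3,4) = 560 − 481 = 79.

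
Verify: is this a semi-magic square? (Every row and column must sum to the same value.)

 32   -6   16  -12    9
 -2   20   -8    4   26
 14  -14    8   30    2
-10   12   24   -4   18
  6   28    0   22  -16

No — column 5 sums to 39 but row 4 sums to 40.

Row 1: 32 + (-6) + 16 + (-12) + 9 = 39.
Row 2: -2 + 20 + (-8) + 4 + 26 = 40.
Row 3: 14 + (-14) + 8 + 30 + 2 = 40.
Row 4: -10 + 12 + 24 + (-4) + 18 = 40.
Row 5: 6 + 28 + 0 + 22 + (-16) = 40.
Column 1: 32 + (-2) + 14 + (-10) + 6 = 40.
Column 2: -6 + 20 + (-14) + 12 + 28 = 40.
Column 3: 16 + (-8) + 8 + 24 + 0 = 40.
Column 4: -12 + 4 + 30 + (-4) + 22 = 40.
Column 5: 9 + 26 + 2 + 18 + (-16) = 39.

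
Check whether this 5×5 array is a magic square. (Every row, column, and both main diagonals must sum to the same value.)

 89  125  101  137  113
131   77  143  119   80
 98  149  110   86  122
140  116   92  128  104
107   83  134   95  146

No — anti-diagonal sums to 565 but column 2 sums to 550.

Row 1: 89 + 125 + 101 + 137 + 113 = 565.
Row 2: 131 + 77 + 143 + 119 + 80 = 550.
Row 3: 98 + 149 + 110 + 86 + 122 = 565.
Row 4: 140 + 116 + 92 + 128 + 104 = 580.
Row 5: 107 + 83 + 134 + 95 + 146 = 565.
Column 1: 89 + 131 + 98 + 140 + 107 = 565.
Column 2: 125 + 77 + 149 + 116 + 83 = 550.
Column 3: 101 + 143 + 110 + 92 + 134 = 580.
Column 4: 137 + 119 + 86 + 128 + 95 = 565.
Column 5: 113 + 80 + 122 + 104 + 146 = 565.
Main diagonal: 89 + 77 + 110 + 128 + 146 = 550.
Anti-diagonal: 113 + 119 + 110 + 116 + 107 = 565.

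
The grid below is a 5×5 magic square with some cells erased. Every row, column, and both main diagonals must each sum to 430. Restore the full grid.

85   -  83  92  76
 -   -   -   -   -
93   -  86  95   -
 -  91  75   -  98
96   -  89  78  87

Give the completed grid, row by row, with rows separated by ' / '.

85 94 83 92 76 / 74 88 97 81 90 / 93 77 86 95 79 / 82 91 75 84 98 / 96 80 89 78 87

Using row 1: 85 + 83 + 92 + 76 + ? → (1,2) = 430 − 336 = 94.
The remaining cell in row 5 is (5,2) = 430 − 350 = 80.
Column 3: 83 + 86 + 75 + 89 + ? = 430, so (2,3) = 97.
Anti-diagonal needs 430; the known cells sum to 349, so (2,4) = 81.
The remaining cell in column 4 is (4,4) = 430 − 346 = 84.
Main diagonal: 85 + 86 + 84 + 87 + ? = 430, so (2,2) = 88.
The remaining cell in row 4 is (4,1) = 430 − 348 = 82.
Column 1: 85 + 93 + 82 + 96 + ? = 430, so (2,1) = 74.
From column 2, 430 − (94 + 88 + 91 + 80) gives (3,2) = 77.
Row 2: 74 + 88 + 97 + 81 + ? = 430, so (2,5) = 90.
Row 3: 93 + 77 + 86 + 95 + ? = 430, so (3,5) = 79.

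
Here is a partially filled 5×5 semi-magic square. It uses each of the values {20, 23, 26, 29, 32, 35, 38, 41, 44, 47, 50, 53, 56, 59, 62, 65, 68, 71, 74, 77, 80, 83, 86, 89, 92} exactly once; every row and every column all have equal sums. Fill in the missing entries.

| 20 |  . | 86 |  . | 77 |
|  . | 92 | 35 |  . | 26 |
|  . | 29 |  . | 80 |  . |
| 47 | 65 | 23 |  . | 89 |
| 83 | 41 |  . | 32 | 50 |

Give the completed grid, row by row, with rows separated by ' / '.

The 25 entries sum to 1400, so each line sums to 1400/5 = 280.
Row 4 needs 280; the known cells sum to 224, so (4,4) = 56.
Using row 5: 83 + 41 + 32 + 50 + ? → (5,3) = 280 − 206 = 74.
Column 2 must total 280; the given cells sum to 227, so (1,2) = 53.
Column 3 must total 280; the given cells sum to 218, so (3,3) = 62.
Column 5 must total 280; the given cells sum to 242, so (3,5) = 38.
From row 1, 280 − (20 + 53 + 86 + 77) gives (1,4) = 44.
Row 3 needs 280; the known cells sum to 209, so (3,1) = 71.
From column 1, 280 − (20 + 71 + 47 + 83) gives (2,1) = 59.
Using column 4: 44 + 80 + 56 + 32 + ? → (2,4) = 280 − 212 = 68.

20 53 86 44 77 / 59 92 35 68 26 / 71 29 62 80 38 / 47 65 23 56 89 / 83 41 74 32 50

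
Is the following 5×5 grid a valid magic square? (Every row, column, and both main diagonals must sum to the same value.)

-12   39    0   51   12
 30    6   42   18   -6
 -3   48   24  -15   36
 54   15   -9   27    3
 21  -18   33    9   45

Row 1: -12 + 39 + 0 + 51 + 12 = 90.
Row 2: 30 + 6 + 42 + 18 + (-6) = 90.
Row 3: -3 + 48 + 24 + (-15) + 36 = 90.
Row 4: 54 + 15 + (-9) + 27 + 3 = 90.
Row 5: 21 + (-18) + 33 + 9 + 45 = 90.
Column 1: -12 + 30 + (-3) + 54 + 21 = 90.
Column 2: 39 + 6 + 48 + 15 + (-18) = 90.
Column 3: 0 + 42 + 24 + (-9) + 33 = 90.
Column 4: 51 + 18 + (-15) + 27 + 9 = 90.
Column 5: 12 + (-6) + 36 + 3 + 45 = 90.
Main diagonal: -12 + 6 + 24 + 27 + 45 = 90.
Anti-diagonal: 12 + 18 + 24 + 15 + 21 = 90.
All lines sum to 90.

Yes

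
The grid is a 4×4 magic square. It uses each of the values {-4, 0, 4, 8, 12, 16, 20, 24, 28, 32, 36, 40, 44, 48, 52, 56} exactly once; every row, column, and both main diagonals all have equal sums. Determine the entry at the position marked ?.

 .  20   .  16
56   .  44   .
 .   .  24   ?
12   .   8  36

52

The 16 entries sum to 416, so each line sums to 416/4 = 104.
Row 4 needs 104; the known cells sum to 56, so (4,2) = 48.
Using column 3: 44 + 24 + 8 + ? → (1,3) = 104 − 76 = 28.
The remaining cell in anti-diagonal is (3,2) = 104 − 72 = 32.
Using row 1: 20 + 28 + 16 + ? → (1,1) = 104 − 64 = 40.
Column 1 needs 104; the known cells sum to 108, so (3,1) = -4.
Using column 2: 20 + 32 + 48 + ? → (2,2) = 104 − 100 = 4.
Row 2 needs 104; the known cells sum to 104, so (2,4) = 0.
Row 3 needs 104; the known cells sum to 52, so (3,4) = 52.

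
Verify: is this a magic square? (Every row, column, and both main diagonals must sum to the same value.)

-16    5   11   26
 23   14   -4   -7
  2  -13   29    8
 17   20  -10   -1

Yes

Row 1: -16 + 5 + 11 + 26 = 26.
Row 2: 23 + 14 + (-4) + (-7) = 26.
Row 3: 2 + (-13) + 29 + 8 = 26.
Row 4: 17 + 20 + (-10) + (-1) = 26.
Column 1: -16 + 23 + 2 + 17 = 26.
Column 2: 5 + 14 + (-13) + 20 = 26.
Column 3: 11 + (-4) + 29 + (-10) = 26.
Column 4: 26 + (-7) + 8 + (-1) = 26.
Main diagonal: -16 + 14 + 29 + (-1) = 26.
Anti-diagonal: 26 + (-4) + (-13) + 17 = 26.
All lines sum to 26.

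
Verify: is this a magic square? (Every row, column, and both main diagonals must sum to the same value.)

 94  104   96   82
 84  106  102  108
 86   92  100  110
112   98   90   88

Row 1: 94 + 104 + 96 + 82 = 376.
Row 2: 84 + 106 + 102 + 108 = 400.
Row 3: 86 + 92 + 100 + 110 = 388.
Row 4: 112 + 98 + 90 + 88 = 388.
Column 1: 94 + 84 + 86 + 112 = 376.
Column 2: 104 + 106 + 92 + 98 = 400.
Column 3: 96 + 102 + 100 + 90 = 388.
Column 4: 82 + 108 + 110 + 88 = 388.
Main diagonal: 94 + 106 + 100 + 88 = 388.
Anti-diagonal: 82 + 102 + 92 + 112 = 388.

No — row 2 sums to 400 but column 3 sums to 388.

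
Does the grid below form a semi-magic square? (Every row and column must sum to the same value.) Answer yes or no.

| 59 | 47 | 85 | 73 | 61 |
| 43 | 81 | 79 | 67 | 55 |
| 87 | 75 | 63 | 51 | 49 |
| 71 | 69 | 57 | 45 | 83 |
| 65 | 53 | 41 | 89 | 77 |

Yes

Row 1: 59 + 47 + 85 + 73 + 61 = 325.
Row 2: 43 + 81 + 79 + 67 + 55 = 325.
Row 3: 87 + 75 + 63 + 51 + 49 = 325.
Row 4: 71 + 69 + 57 + 45 + 83 = 325.
Row 5: 65 + 53 + 41 + 89 + 77 = 325.
Column 1: 59 + 43 + 87 + 71 + 65 = 325.
Column 2: 47 + 81 + 75 + 69 + 53 = 325.
Column 3: 85 + 79 + 63 + 57 + 41 = 325.
Column 4: 73 + 67 + 51 + 45 + 89 = 325.
Column 5: 61 + 55 + 49 + 83 + 77 = 325.
All lines sum to 325.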